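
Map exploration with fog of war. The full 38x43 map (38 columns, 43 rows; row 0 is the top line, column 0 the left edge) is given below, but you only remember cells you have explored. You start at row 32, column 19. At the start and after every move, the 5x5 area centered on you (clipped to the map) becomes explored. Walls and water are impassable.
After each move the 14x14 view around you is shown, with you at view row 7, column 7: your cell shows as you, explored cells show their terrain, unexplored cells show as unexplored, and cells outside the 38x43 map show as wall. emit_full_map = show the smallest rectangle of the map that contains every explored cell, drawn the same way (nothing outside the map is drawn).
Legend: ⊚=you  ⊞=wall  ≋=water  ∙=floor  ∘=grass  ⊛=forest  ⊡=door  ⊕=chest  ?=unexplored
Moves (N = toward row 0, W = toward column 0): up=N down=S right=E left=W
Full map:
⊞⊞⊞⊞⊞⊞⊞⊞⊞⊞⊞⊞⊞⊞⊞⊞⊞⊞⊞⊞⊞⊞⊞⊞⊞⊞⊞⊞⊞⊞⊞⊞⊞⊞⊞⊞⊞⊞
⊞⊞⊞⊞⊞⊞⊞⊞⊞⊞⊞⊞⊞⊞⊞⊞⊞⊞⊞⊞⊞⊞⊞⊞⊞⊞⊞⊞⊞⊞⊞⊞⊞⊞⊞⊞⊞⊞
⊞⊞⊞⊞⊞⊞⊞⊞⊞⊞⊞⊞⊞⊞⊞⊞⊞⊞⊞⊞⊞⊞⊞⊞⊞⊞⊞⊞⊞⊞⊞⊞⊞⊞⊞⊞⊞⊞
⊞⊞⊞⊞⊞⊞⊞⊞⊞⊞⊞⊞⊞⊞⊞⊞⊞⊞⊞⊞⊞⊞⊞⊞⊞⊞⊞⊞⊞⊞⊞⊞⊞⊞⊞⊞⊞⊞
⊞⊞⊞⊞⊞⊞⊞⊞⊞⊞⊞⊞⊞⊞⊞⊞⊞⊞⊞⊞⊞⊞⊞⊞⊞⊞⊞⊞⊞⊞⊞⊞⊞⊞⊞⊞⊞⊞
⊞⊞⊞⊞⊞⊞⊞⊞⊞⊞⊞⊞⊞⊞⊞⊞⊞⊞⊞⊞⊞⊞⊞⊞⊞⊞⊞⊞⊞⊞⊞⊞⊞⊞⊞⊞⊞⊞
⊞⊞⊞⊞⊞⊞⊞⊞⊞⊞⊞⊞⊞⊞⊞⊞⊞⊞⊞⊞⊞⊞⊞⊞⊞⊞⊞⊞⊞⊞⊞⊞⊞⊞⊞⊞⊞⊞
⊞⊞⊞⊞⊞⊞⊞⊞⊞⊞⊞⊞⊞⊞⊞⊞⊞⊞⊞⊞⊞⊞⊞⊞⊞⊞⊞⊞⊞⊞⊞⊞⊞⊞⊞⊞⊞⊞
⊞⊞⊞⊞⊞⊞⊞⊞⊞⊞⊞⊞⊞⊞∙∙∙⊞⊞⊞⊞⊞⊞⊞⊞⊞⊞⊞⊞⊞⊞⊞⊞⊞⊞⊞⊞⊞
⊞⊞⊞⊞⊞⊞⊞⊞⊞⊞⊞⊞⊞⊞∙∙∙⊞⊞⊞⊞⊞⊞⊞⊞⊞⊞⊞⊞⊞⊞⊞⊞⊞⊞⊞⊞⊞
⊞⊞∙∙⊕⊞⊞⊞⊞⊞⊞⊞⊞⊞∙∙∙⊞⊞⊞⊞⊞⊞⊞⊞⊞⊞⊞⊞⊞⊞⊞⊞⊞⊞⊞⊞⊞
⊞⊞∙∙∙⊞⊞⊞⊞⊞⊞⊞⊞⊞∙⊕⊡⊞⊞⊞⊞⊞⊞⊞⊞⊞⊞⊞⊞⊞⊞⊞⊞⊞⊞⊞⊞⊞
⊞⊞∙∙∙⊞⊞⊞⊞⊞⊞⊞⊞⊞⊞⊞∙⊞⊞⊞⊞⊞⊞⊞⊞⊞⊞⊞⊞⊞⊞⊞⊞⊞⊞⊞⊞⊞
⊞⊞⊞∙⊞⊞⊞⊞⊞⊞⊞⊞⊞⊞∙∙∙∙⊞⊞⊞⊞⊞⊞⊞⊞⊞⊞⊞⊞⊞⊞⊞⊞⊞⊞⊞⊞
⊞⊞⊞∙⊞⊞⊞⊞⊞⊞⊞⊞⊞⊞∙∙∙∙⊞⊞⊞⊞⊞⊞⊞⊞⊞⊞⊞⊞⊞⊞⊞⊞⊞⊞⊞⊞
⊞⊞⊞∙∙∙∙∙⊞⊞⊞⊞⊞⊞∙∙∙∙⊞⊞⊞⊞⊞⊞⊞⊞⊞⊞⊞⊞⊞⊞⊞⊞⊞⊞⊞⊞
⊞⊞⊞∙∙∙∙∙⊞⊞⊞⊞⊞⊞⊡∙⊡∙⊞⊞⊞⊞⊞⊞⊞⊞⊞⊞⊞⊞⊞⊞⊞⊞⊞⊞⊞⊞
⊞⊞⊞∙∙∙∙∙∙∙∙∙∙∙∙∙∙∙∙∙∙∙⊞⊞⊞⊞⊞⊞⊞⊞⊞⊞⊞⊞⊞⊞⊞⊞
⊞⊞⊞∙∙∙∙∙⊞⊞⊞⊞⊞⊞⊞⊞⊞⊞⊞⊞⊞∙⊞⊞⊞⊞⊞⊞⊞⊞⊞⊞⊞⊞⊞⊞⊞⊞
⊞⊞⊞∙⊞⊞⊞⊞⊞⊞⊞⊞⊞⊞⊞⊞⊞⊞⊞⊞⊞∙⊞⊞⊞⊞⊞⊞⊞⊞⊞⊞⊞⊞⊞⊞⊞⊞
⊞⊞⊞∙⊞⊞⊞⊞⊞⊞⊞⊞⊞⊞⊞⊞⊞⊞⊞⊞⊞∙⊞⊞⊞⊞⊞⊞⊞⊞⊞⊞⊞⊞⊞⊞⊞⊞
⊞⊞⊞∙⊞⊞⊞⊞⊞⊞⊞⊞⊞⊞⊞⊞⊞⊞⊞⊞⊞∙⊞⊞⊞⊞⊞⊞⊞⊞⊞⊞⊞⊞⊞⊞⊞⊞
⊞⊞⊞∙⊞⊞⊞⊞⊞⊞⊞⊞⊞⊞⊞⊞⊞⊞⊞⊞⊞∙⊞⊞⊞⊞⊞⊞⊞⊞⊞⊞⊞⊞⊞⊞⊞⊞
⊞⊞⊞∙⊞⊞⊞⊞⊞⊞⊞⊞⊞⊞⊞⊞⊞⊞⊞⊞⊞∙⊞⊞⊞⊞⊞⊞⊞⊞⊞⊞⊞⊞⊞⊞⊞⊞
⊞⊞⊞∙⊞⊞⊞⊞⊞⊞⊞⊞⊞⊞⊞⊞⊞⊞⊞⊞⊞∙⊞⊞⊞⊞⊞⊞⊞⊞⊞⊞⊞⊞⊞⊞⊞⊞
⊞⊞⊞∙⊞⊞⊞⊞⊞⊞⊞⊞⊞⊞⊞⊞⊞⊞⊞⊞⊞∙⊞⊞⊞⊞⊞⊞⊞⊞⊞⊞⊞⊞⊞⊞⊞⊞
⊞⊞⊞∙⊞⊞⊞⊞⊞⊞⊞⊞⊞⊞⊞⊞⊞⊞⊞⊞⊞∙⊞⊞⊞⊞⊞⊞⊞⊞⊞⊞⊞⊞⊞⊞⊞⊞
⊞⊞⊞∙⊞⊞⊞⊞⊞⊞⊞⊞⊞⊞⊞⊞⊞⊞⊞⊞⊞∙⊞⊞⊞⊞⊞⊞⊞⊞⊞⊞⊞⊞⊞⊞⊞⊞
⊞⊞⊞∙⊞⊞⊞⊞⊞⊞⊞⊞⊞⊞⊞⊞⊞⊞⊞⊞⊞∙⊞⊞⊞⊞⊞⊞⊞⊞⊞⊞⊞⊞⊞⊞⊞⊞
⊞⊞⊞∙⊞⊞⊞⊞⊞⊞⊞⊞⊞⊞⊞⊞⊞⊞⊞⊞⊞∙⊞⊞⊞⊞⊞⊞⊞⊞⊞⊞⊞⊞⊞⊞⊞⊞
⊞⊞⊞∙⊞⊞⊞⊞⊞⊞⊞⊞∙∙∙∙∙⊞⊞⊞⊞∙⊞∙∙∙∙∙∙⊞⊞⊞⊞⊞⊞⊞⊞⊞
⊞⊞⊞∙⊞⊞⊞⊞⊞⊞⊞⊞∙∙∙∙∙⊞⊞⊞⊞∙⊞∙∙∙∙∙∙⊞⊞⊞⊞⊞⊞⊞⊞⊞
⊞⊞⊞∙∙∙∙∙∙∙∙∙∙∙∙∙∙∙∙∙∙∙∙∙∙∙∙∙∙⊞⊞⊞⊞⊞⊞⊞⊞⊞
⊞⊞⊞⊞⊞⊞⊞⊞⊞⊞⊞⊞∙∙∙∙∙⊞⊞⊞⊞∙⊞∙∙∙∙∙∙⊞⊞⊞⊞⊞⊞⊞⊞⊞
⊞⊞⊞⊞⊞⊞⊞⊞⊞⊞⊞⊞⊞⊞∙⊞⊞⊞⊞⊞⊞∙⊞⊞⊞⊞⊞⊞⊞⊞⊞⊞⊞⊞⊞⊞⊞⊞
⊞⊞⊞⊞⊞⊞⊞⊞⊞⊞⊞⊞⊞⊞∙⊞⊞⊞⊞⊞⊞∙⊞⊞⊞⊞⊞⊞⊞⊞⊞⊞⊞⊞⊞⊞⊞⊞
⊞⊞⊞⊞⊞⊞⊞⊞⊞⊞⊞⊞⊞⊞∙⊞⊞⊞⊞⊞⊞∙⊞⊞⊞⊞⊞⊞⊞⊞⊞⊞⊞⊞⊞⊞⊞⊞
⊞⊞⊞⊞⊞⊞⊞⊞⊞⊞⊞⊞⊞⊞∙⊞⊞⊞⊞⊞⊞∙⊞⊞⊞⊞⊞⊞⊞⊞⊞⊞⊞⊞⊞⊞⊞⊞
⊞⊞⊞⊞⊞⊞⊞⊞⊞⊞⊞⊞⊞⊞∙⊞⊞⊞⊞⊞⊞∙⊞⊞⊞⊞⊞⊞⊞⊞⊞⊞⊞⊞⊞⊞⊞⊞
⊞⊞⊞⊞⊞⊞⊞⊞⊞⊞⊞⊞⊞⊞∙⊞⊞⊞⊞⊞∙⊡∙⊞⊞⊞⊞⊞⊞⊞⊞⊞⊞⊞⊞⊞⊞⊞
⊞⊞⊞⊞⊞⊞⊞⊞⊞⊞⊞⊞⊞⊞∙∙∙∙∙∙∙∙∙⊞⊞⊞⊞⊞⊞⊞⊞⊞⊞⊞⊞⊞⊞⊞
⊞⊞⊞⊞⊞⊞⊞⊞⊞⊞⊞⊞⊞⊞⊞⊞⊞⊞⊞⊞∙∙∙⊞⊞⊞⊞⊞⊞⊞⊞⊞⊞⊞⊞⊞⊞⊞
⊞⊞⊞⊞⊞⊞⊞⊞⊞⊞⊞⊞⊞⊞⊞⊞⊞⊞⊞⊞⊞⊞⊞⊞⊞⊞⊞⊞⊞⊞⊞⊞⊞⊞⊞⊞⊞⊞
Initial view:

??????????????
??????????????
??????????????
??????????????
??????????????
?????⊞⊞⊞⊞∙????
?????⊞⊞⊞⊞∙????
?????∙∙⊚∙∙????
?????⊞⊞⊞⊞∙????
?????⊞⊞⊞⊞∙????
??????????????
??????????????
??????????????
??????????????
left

??????????????
??????????????
??????????????
??????????????
??????????????
?????∙⊞⊞⊞⊞∙???
?????∙⊞⊞⊞⊞∙???
?????∙∙⊚∙∙∙???
?????∙⊞⊞⊞⊞∙???
?????⊞⊞⊞⊞⊞∙???
??????????????
??????????????
??????????????
??????????????

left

??????????????
??????????????
??????????????
??????????????
??????????????
?????∙∙⊞⊞⊞⊞∙??
?????∙∙⊞⊞⊞⊞∙??
?????∙∙⊚∙∙∙∙??
?????∙∙⊞⊞⊞⊞∙??
?????⊞⊞⊞⊞⊞⊞∙??
??????????????
??????????????
??????????????
??????????????

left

??????????????
??????????????
??????????????
??????????????
??????????????
?????∙∙∙⊞⊞⊞⊞∙?
?????∙∙∙⊞⊞⊞⊞∙?
?????∙∙⊚∙∙∙∙∙?
?????∙∙∙⊞⊞⊞⊞∙?
?????∙⊞⊞⊞⊞⊞⊞∙?
??????????????
??????????????
??????????????
??????????????

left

??????????????
??????????????
??????????????
??????????????
??????????????
?????∙∙∙∙⊞⊞⊞⊞∙
?????∙∙∙∙⊞⊞⊞⊞∙
?????∙∙⊚∙∙∙∙∙∙
?????∙∙∙∙⊞⊞⊞⊞∙
?????⊞∙⊞⊞⊞⊞⊞⊞∙
??????????????
??????????????
??????????????
??????????????

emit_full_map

∙∙∙∙⊞⊞⊞⊞∙
∙∙∙∙⊞⊞⊞⊞∙
∙∙⊚∙∙∙∙∙∙
∙∙∙∙⊞⊞⊞⊞∙
⊞∙⊞⊞⊞⊞⊞⊞∙

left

??????????????
??????????????
??????????????
??????????????
??????????????
?????∙∙∙∙∙⊞⊞⊞⊞
?????∙∙∙∙∙⊞⊞⊞⊞
?????∙∙⊚∙∙∙∙∙∙
?????∙∙∙∙∙⊞⊞⊞⊞
?????⊞⊞∙⊞⊞⊞⊞⊞⊞
??????????????
??????????????
??????????????
??????????????

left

??????????????
??????????????
??????????????
??????????????
??????????????
?????⊞∙∙∙∙∙⊞⊞⊞
?????⊞∙∙∙∙∙⊞⊞⊞
?????∙∙⊚∙∙∙∙∙∙
?????⊞∙∙∙∙∙⊞⊞⊞
?????⊞⊞⊞∙⊞⊞⊞⊞⊞
??????????????
??????????????
??????????????
??????????????

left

??????????????
??????????????
??????????????
??????????????
??????????????
?????⊞⊞∙∙∙∙∙⊞⊞
?????⊞⊞∙∙∙∙∙⊞⊞
?????∙∙⊚∙∙∙∙∙∙
?????⊞⊞∙∙∙∙∙⊞⊞
?????⊞⊞⊞⊞∙⊞⊞⊞⊞
??????????????
??????????????
??????????????
??????????????

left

??????????????
??????????????
??????????????
??????????????
??????????????
?????⊞⊞⊞∙∙∙∙∙⊞
?????⊞⊞⊞∙∙∙∙∙⊞
?????∙∙⊚∙∙∙∙∙∙
?????⊞⊞⊞∙∙∙∙∙⊞
?????⊞⊞⊞⊞⊞∙⊞⊞⊞
??????????????
??????????????
??????????????
??????????????

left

??????????????
??????????????
??????????????
??????????????
??????????????
?????⊞⊞⊞⊞∙∙∙∙∙
?????⊞⊞⊞⊞∙∙∙∙∙
?????∙∙⊚∙∙∙∙∙∙
?????⊞⊞⊞⊞∙∙∙∙∙
?????⊞⊞⊞⊞⊞⊞∙⊞⊞
??????????????
??????????????
??????????????
??????????????

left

??????????????
??????????????
??????????????
??????????????
??????????????
?????⊞⊞⊞⊞⊞∙∙∙∙
?????⊞⊞⊞⊞⊞∙∙∙∙
?????∙∙⊚∙∙∙∙∙∙
?????⊞⊞⊞⊞⊞∙∙∙∙
?????⊞⊞⊞⊞⊞⊞⊞∙⊞
??????????????
??????????????
??????????????
??????????????

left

??????????????
??????????????
??????????????
??????????????
??????????????
?????⊞⊞⊞⊞⊞⊞∙∙∙
?????⊞⊞⊞⊞⊞⊞∙∙∙
?????∙∙⊚∙∙∙∙∙∙
?????⊞⊞⊞⊞⊞⊞∙∙∙
?????⊞⊞⊞⊞⊞⊞⊞⊞∙
??????????????
??????????????
??????????????
??????????????

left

??????????????
??????????????
??????????????
??????????????
??????????????
?????⊞⊞⊞⊞⊞⊞⊞∙∙
?????⊞⊞⊞⊞⊞⊞⊞∙∙
?????∙∙⊚∙∙∙∙∙∙
?????⊞⊞⊞⊞⊞⊞⊞∙∙
?????⊞⊞⊞⊞⊞⊞⊞⊞⊞
??????????????
??????????????
??????????????
??????????????

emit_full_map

⊞⊞⊞⊞⊞⊞⊞∙∙∙∙∙⊞⊞⊞⊞∙
⊞⊞⊞⊞⊞⊞⊞∙∙∙∙∙⊞⊞⊞⊞∙
∙∙⊚∙∙∙∙∙∙∙∙∙∙∙∙∙∙
⊞⊞⊞⊞⊞⊞⊞∙∙∙∙∙⊞⊞⊞⊞∙
⊞⊞⊞⊞⊞⊞⊞⊞⊞∙⊞⊞⊞⊞⊞⊞∙

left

⊞?????????????
⊞?????????????
⊞?????????????
⊞?????????????
⊞?????????????
⊞????⊞⊞⊞⊞⊞⊞⊞⊞∙
⊞????⊞⊞⊞⊞⊞⊞⊞⊞∙
⊞????∙∙⊚∙∙∙∙∙∙
⊞????⊞⊞⊞⊞⊞⊞⊞⊞∙
⊞????⊞⊞⊞⊞⊞⊞⊞⊞⊞
⊞?????????????
⊞?????????????
⊞?????????????
⊞?????????????

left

⊞⊞????????????
⊞⊞????????????
⊞⊞????????????
⊞⊞????????????
⊞⊞????????????
⊞⊞???∙⊞⊞⊞⊞⊞⊞⊞⊞
⊞⊞???∙⊞⊞⊞⊞⊞⊞⊞⊞
⊞⊞???∙∙⊚∙∙∙∙∙∙
⊞⊞???⊞⊞⊞⊞⊞⊞⊞⊞⊞
⊞⊞???⊞⊞⊞⊞⊞⊞⊞⊞⊞
⊞⊞????????????
⊞⊞????????????
⊞⊞????????????
⊞⊞????????????

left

⊞⊞⊞???????????
⊞⊞⊞???????????
⊞⊞⊞???????????
⊞⊞⊞???????????
⊞⊞⊞???????????
⊞⊞⊞??⊞∙⊞⊞⊞⊞⊞⊞⊞
⊞⊞⊞??⊞∙⊞⊞⊞⊞⊞⊞⊞
⊞⊞⊞??⊞∙⊚∙∙∙∙∙∙
⊞⊞⊞??⊞⊞⊞⊞⊞⊞⊞⊞⊞
⊞⊞⊞??⊞⊞⊞⊞⊞⊞⊞⊞⊞
⊞⊞⊞???????????
⊞⊞⊞???????????
⊞⊞⊞???????????
⊞⊞⊞???????????

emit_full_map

⊞∙⊞⊞⊞⊞⊞⊞⊞⊞∙∙∙∙∙⊞⊞⊞⊞∙
⊞∙⊞⊞⊞⊞⊞⊞⊞⊞∙∙∙∙∙⊞⊞⊞⊞∙
⊞∙⊚∙∙∙∙∙∙∙∙∙∙∙∙∙∙∙∙∙
⊞⊞⊞⊞⊞⊞⊞⊞⊞⊞∙∙∙∙∙⊞⊞⊞⊞∙
⊞⊞⊞⊞⊞⊞⊞⊞⊞⊞⊞⊞∙⊞⊞⊞⊞⊞⊞∙


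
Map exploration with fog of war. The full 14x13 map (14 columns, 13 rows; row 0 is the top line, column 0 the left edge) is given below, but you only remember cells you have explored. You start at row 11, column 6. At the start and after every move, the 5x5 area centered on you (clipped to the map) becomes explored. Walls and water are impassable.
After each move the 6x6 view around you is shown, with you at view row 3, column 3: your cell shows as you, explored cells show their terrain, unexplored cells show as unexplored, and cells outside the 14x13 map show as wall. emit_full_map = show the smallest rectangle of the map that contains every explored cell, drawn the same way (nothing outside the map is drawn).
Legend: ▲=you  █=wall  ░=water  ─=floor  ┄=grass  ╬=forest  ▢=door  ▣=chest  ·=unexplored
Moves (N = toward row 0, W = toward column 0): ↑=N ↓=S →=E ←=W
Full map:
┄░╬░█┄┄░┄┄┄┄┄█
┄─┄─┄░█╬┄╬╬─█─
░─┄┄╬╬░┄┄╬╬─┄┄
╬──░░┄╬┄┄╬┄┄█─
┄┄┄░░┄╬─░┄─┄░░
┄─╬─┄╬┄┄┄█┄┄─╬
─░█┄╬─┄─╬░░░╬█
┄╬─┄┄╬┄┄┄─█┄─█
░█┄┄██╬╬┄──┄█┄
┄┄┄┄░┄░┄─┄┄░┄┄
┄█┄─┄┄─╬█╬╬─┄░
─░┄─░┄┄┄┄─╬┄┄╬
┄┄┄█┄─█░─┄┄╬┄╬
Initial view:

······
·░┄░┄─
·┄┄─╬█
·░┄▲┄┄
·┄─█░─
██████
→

······
░┄░┄─┄
┄┄─╬█╬
░┄┄▲┄─
┄─█░─┄
██████

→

······
┄░┄─┄┄
┄─╬█╬╬
┄┄┄▲─╬
─█░─┄┄
██████

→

······
░┄─┄┄░
─╬█╬╬─
┄┄┄▲╬┄
█░─┄┄╬
██████

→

······
┄─┄┄░┄
╬█╬╬─┄
┄┄─▲┄┄
░─┄┄╬┄
██████

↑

······
·┄──┄█
┄─┄┄░┄
╬█╬▲─┄
┄┄─╬┄┄
░─┄┄╬┄

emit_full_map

····┄──┄█
░┄░┄─┄┄░┄
┄┄─╬█╬▲─┄
░┄┄┄┄─╬┄┄
┄─█░─┄┄╬┄

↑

······
·┄─█┄─
·┄──┄█
┄─┄▲░┄
╬█╬╬─┄
┄┄─╬┄┄

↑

······
·╬░░░╬
·┄─█┄─
·┄─▲┄█
┄─┄┄░┄
╬█╬╬─┄

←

······
·─╬░░░
·┄┄─█┄
·╬┄▲─┄
░┄─┄┄░
─╬█╬╬─

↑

······
·┄┄█┄┄
·─╬░░░
·┄┄▲█┄
·╬┄──┄
░┄─┄┄░

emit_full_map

···┄┄█┄┄·
···─╬░░░╬
···┄┄▲█┄─
···╬┄──┄█
░┄░┄─┄┄░┄
┄┄─╬█╬╬─┄
░┄┄┄┄─╬┄┄
┄─█░─┄┄╬┄

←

······
·┄┄┄█┄
·┄─╬░░
·┄┄▲─█
·╬╬┄──
┄░┄─┄┄

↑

······
·╬─░┄─
·┄┄┄█┄
·┄─▲░░
·┄┄┄─█
·╬╬┄──

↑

······
·╬┄┄╬┄
·╬─░┄─
·┄┄▲█┄
·┄─╬░░
·┄┄┄─█

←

······
·┄╬┄┄╬
·┄╬─░┄
·╬┄▲┄█
·─┄─╬░
·╬┄┄┄─

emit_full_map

·┄╬┄┄╬┄··
·┄╬─░┄─··
·╬┄▲┄█┄┄·
·─┄─╬░░░╬
·╬┄┄┄─█┄─
··╬╬┄──┄█
░┄░┄─┄┄░┄
┄┄─╬█╬╬─┄
░┄┄┄┄─╬┄┄
┄─█░─┄┄╬┄


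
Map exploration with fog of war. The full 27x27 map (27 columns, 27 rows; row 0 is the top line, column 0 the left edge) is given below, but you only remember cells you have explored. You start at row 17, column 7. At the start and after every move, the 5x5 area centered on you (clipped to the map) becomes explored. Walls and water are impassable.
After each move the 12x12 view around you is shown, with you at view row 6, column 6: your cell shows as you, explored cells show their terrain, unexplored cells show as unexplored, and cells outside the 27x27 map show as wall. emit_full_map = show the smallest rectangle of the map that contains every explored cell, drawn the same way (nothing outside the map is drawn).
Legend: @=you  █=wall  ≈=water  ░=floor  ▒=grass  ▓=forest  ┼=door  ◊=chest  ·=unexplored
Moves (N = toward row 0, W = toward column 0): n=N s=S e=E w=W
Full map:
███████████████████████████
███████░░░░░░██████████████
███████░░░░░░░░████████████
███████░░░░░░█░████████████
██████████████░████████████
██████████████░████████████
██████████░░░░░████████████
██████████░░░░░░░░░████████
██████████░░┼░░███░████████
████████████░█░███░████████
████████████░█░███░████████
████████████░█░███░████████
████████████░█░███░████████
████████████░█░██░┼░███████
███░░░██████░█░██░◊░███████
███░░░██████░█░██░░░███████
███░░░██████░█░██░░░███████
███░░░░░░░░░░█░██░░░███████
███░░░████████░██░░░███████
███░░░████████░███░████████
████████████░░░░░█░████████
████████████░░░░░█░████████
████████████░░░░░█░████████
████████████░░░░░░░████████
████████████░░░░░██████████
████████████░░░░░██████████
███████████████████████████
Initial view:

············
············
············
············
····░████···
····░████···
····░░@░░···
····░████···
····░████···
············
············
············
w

············
············
············
············
····░░████··
····░░████··
····░░@░░░··
····░░████··
····░░████··
············
············
············

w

█···········
█···········
█···········
█···········
█···░░░████·
█···░░░████·
█···░░@░░░░·
█···░░░████·
█···░░░████·
█···········
█···········
█···········

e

············
············
············
············
···░░░████··
···░░░████··
···░░░@░░░··
···░░░████··
···░░░████··
············
············
············

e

············
············
············
············
··░░░████···
··░░░████···
··░░░░@░░···
··░░░████···
··░░░████···
············
············
············

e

············
············
············
············
·░░░█████···
·░░░█████···
·░░░░░@░░···
·░░░█████···
·░░░█████···
············
············
············

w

············
············
············
············
··░░░█████··
··░░░█████··
··░░░░@░░░··
··░░░█████··
··░░░█████··
············
············
············

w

············
············
············
············
···░░░█████·
···░░░█████·
···░░░@░░░░·
···░░░█████·
···░░░█████·
············
············
············

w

█···········
█···········
█···········
█···········
█···░░░█████
█···░░░█████
█···░░@░░░░░
█···░░░█████
█···░░░█████
█···········
█···········
█···········

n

█···········
█···········
█···········
█···········
█···░░░██···
█···░░░█████
█···░░@█████
█···░░░░░░░░
█···░░░█████
█···░░░█████
█···········
█···········

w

██··········
██··········
██··········
██··········
██··█░░░██··
██··█░░░████
██··█░@░████
██··█░░░░░░░
██··█░░░████
██···░░░████
██··········
██··········

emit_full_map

█░░░██···
█░░░█████
█░@░█████
█░░░░░░░░
█░░░█████
·░░░█████

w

███·········
███·········
███·········
███·········
███·██░░░██·
███·██░░░███
███·██@░░███
███·██░░░░░░
███·██░░░███
███···░░░███
███·········
███·········

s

███·········
███·········
███·········
███·██░░░██·
███·██░░░███
███·██░░░███
███·██@░░░░░
███·██░░░███
███·██░░░███
███·········
███·········
███·········

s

███·········
███·········
███·██░░░██·
███·██░░░███
███·██░░░███
███·██░░░░░░
███·██@░░███
███·██░░░███
███·█████···
███·········
███·········
███·········

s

███·········
███·██░░░██·
███·██░░░███
███·██░░░███
███·██░░░░░░
███·██░░░███
███·██@░░███
███·█████···
███·█████···
███·········
███·········
███·········

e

██··········
██·██░░░██··
██·██░░░████
██·██░░░████
██·██░░░░░░░
██·██░░░████
██·██░@░████
██·██████···
██·██████···
██··········
██··········
██··········

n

██··········
██··········
██·██░░░██··
██·██░░░████
██·██░░░████
██·██░░░░░░░
██·██░@░████
██·██░░░████
██·██████···
██·██████···
██··········
██··········

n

██··········
██··········
██··········
██·██░░░██··
██·██░░░████
██·██░░░████
██·██░@░░░░░
██·██░░░████
██·██░░░████
██·██████···
██·██████···
██··········

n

██··········
██··········
██··········
██··········
██·██░░░██··
██·██░░░████
██·██░@░████
██·██░░░░░░░
██·██░░░████
██·██░░░████
██·██████···
██·██████···

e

█···········
█···········
█···········
█···········
█·██░░░██···
█·██░░░█████
█·██░░@█████
█·██░░░░░░░░
█·██░░░█████
█·██░░░█████
█·██████····
█·██████····

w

██··········
██··········
██··········
██··········
██·██░░░██··
██·██░░░████
██·██░@░████
██·██░░░░░░░
██·██░░░████
██·██░░░████
██·██████···
██·██████···

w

███·········
███·········
███·········
███·········
███·██░░░██·
███·██░░░███
███·██@░░███
███·██░░░░░░
███·██░░░███
███·██░░░███
███·██████··
███·██████··


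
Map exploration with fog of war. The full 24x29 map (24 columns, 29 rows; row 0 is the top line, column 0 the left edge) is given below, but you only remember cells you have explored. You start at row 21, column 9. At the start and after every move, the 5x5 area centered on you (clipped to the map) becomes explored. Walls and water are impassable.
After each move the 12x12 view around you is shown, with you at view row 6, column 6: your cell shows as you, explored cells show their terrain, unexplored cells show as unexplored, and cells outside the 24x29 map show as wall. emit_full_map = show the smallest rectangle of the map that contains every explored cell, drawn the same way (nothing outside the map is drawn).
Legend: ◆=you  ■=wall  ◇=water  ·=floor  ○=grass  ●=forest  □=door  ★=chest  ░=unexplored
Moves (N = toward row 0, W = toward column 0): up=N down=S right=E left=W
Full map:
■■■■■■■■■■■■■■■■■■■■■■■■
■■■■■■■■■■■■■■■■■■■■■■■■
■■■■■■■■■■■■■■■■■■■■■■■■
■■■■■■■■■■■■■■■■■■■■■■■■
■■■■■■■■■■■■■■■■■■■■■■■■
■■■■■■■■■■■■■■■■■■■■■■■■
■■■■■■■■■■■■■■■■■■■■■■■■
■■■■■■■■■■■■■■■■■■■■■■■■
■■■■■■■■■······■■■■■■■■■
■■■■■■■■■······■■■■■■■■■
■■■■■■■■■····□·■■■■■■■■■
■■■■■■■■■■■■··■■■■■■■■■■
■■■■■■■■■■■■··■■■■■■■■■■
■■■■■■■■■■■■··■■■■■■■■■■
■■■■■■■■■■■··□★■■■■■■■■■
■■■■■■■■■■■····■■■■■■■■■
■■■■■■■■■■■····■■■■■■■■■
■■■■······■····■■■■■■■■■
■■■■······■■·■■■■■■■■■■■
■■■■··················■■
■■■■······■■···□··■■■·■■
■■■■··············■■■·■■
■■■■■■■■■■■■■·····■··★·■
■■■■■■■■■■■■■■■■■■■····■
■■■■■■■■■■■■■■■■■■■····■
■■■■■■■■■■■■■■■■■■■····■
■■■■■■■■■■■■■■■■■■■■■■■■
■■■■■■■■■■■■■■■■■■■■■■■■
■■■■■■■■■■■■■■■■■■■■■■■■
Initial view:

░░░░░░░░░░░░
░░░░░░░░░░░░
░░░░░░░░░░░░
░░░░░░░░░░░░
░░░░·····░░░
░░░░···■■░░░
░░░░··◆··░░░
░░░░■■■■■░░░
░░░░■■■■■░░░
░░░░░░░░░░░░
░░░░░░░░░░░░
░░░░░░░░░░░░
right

░░░░░░░░░░░░
░░░░░░░░░░░░
░░░░░░░░░░░░
░░░░░░░░░░░░
░░░······░░░
░░░···■■·░░░
░░░···◆··░░░
░░░■■■■■■░░░
░░░■■■■■■░░░
░░░░░░░░░░░░
░░░░░░░░░░░░
░░░░░░░░░░░░

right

░░░░░░░░░░░░
░░░░░░░░░░░░
░░░░░░░░░░░░
░░░░░░░░░░░░
░░·······░░░
░░···■■··░░░
░░····◆··░░░
░░■■■■■■·░░░
░░■■■■■■■░░░
░░░░░░░░░░░░
░░░░░░░░░░░░
░░░░░░░░░░░░

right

░░░░░░░░░░░░
░░░░░░░░░░░░
░░░░░░░░░░░░
░░░░░░░░░░░░
░········░░░
░···■■···░░░
░·····◆··░░░
░■■■■■■··░░░
░■■■■■■■■░░░
░░░░░░░░░░░░
░░░░░░░░░░░░
░░░░░░░░░░░░

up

░░░░░░░░░░░░
░░░░░░░░░░░░
░░░░░░░░░░░░
░░░░░░░░░░░░
░░░░■■·■■░░░
░········░░░
░···■■◆··░░░
░········░░░
░■■■■■■··░░░
░■■■■■■■■░░░
░░░░░░░░░░░░
░░░░░░░░░░░░

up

░░░░░░░░░░░░
░░░░░░░░░░░░
░░░░░░░░░░░░
░░░░░░░░░░░░
░░░░■····░░░
░░░░■■·■■░░░
░·····◆··░░░
░···■■···░░░
░········░░░
░■■■■■■··░░░
░■■■■■■■■░░░
░░░░░░░░░░░░

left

░░░░░░░░░░░░
░░░░░░░░░░░░
░░░░░░░░░░░░
░░░░░░░░░░░░
░░░░·■····░░
░░░░·■■·■■░░
░░····◆···░░
░░···■■···░░
░░········░░
░░■■■■■■··░░
░░■■■■■■■■░░
░░░░░░░░░░░░

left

░░░░░░░░░░░░
░░░░░░░░░░░░
░░░░░░░░░░░░
░░░░░░░░░░░░
░░░░··■····░
░░░░··■■·■■░
░░░···◆····░
░░░···■■···░
░░░········░
░░░■■■■■■··░
░░░■■■■■■■■░
░░░░░░░░░░░░

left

░░░░░░░░░░░░
░░░░░░░░░░░░
░░░░░░░░░░░░
░░░░░░░░░░░░
░░░░···■····
░░░░···■■·■■
░░░░··◆·····
░░░░···■■···
░░░░········
░░░░■■■■■■··
░░░░■■■■■■■■
░░░░░░░░░░░░

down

░░░░░░░░░░░░
░░░░░░░░░░░░
░░░░░░░░░░░░
░░░░···■····
░░░░···■■·■■
░░░░········
░░░░··◆■■···
░░░░········
░░░░■■■■■■··
░░░░■■■■■■■■
░░░░░░░░░░░░
░░░░░░░░░░░░

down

░░░░░░░░░░░░
░░░░░░░░░░░░
░░░░···■····
░░░░···■■·■■
░░░░········
░░░░···■■···
░░░░··◆·····
░░░░■■■■■■··
░░░░■■■■■■■■
░░░░░░░░░░░░
░░░░░░░░░░░░
░░░░░░░░░░░░

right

░░░░░░░░░░░░
░░░░░░░░░░░░
░░░···■····░
░░░···■■·■■░
░░░········░
░░░···■■···░
░░░···◆····░
░░░■■■■■■··░
░░░■■■■■■■■░
░░░░░░░░░░░░
░░░░░░░░░░░░
░░░░░░░░░░░░

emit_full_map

···■····
···■■·■■
········
···■■···
···◆····
■■■■■■··
■■■■■■■■

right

░░░░░░░░░░░░
░░░░░░░░░░░░
░░···■····░░
░░···■■·■■░░
░░········░░
░░···■■···░░
░░····◆···░░
░░■■■■■■··░░
░░■■■■■■■■░░
░░░░░░░░░░░░
░░░░░░░░░░░░
░░░░░░░░░░░░

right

░░░░░░░░░░░░
░░░░░░░░░░░░
░···■····░░░
░···■■·■■░░░
░········░░░
░···■■···░░░
░·····◆··░░░
░■■■■■■··░░░
░■■■■■■■■░░░
░░░░░░░░░░░░
░░░░░░░░░░░░
░░░░░░░░░░░░

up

░░░░░░░░░░░░
░░░░░░░░░░░░
░░░░░░░░░░░░
░···■····░░░
░···■■·■■░░░
░········░░░
░···■■◆··░░░
░········░░░
░■■■■■■··░░░
░■■■■■■■■░░░
░░░░░░░░░░░░
░░░░░░░░░░░░

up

░░░░░░░░░░░░
░░░░░░░░░░░░
░░░░░░░░░░░░
░░░░░░░░░░░░
░···■····░░░
░···■■·■■░░░
░·····◆··░░░
░···■■···░░░
░········░░░
░■■■■■■··░░░
░■■■■■■■■░░░
░░░░░░░░░░░░

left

░░░░░░░░░░░░
░░░░░░░░░░░░
░░░░░░░░░░░░
░░░░░░░░░░░░
░░···■····░░
░░···■■·■■░░
░░····◆···░░
░░···■■···░░
░░········░░
░░■■■■■■··░░
░░■■■■■■■■░░
░░░░░░░░░░░░

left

░░░░░░░░░░░░
░░░░░░░░░░░░
░░░░░░░░░░░░
░░░░░░░░░░░░
░░░···■····░
░░░···■■·■■░
░░░···◆····░
░░░···■■···░
░░░········░
░░░■■■■■■··░
░░░■■■■■■■■░
░░░░░░░░░░░░

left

░░░░░░░░░░░░
░░░░░░░░░░░░
░░░░░░░░░░░░
░░░░░░░░░░░░
░░░░···■····
░░░░···■■·■■
░░░░··◆·····
░░░░···■■···
░░░░········
░░░░■■■■■■··
░░░░■■■■■■■■
░░░░░░░░░░░░

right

░░░░░░░░░░░░
░░░░░░░░░░░░
░░░░░░░░░░░░
░░░░░░░░░░░░
░░░···■····░
░░░···■■·■■░
░░░···◆····░
░░░···■■···░
░░░········░
░░░■■■■■■··░
░░░■■■■■■■■░
░░░░░░░░░░░░

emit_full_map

···■····
···■■·■■
···◆····
···■■···
········
■■■■■■··
■■■■■■■■

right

░░░░░░░░░░░░
░░░░░░░░░░░░
░░░░░░░░░░░░
░░░░░░░░░░░░
░░···■····░░
░░···■■·■■░░
░░····◆···░░
░░···■■···░░
░░········░░
░░■■■■■■··░░
░░■■■■■■■■░░
░░░░░░░░░░░░

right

░░░░░░░░░░░░
░░░░░░░░░░░░
░░░░░░░░░░░░
░░░░░░░░░░░░
░···■····░░░
░···■■·■■░░░
░·····◆··░░░
░···■■···░░░
░········░░░
░■■■■■■··░░░
░■■■■■■■■░░░
░░░░░░░░░░░░


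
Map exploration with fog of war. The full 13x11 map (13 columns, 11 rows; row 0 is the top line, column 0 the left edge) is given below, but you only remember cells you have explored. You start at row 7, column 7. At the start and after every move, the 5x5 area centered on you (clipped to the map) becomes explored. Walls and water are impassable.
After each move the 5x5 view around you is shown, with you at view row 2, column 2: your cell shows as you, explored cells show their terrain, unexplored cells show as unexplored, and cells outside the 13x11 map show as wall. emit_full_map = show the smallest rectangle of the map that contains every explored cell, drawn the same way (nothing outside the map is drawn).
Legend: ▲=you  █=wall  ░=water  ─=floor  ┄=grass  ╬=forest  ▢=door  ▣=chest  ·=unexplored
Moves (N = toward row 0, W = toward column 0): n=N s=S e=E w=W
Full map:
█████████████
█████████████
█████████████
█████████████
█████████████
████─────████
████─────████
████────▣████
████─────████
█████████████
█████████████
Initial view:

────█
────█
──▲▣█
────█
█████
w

─────
─────
──▲─▣
─────
█████

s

─────
────▣
──▲──
█████
█████

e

────█
───▣█
──▲─█
█████
█████

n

────█
────█
──▲▣█
────█
█████

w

─────
─────
──▲─▣
─────
█████

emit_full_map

─────█
─────█
──▲─▣█
─────█
██████
██████

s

─────
────▣
──▲──
█████
█████

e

────█
───▣█
──▲─█
█████
█████
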